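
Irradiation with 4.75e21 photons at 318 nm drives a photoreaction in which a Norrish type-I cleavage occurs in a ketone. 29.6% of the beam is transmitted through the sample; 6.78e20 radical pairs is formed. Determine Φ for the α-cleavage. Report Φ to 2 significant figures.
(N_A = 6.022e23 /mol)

Product: 6.78e20 / 6.022e23 = 0.001126 mol.
Moles of photons: 4.75e21 / 6.022e23 = 0.007888 mol.
Fraction absorbed: 1 − 29.6/100 = 0.7040.
Photons absorbed: 0.7040 × 0.007888 = 0.005553 mol.
Φ = 0.001126 mol / 0.005553 mol photons = 0.20.

Φ = 0.20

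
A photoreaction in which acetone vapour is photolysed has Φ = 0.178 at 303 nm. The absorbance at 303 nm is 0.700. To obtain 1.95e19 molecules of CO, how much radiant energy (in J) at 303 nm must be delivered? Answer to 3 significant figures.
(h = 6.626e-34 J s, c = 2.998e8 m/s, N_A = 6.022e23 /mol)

Product: 1.95e19 / 6.022e23 = 3.238e-5 mol.
Photons that must be absorbed: 3.238e-5 / 0.178 = 1.819e-4 mol.
Fraction absorbed: 1 − 10^(−0.700) = 0.8005.
Incident photons needed: 1.819e-4 / 0.8005 = 2.272e-4 mol.
Photon energy: hc/λ = 6.556e-19 J; per mole, 3.948e5 J mol⁻¹.
Energy required: 2.272e-4 × 3.948e5 = 89.7 J.

89.7 J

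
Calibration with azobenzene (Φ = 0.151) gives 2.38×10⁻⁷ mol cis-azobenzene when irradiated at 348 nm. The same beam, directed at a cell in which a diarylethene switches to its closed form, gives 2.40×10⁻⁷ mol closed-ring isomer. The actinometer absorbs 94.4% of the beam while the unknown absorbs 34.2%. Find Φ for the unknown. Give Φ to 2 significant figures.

Φ = 0.42

Photons absorbed by the actinometer: 2.38×10⁻⁷ / 0.151 = 1.576×10⁻⁶ mol.
Incident flux: 1.576×10⁻⁶ / 0.944 = 1.669×10⁻⁶ einstein.
Absorbed by unknown: 0.342 × 1.669×10⁻⁶ = 5.708×10⁻⁷ mol.
Φ(unknown) = 2.40×10⁻⁷ / 5.708×10⁻⁷ = 0.42.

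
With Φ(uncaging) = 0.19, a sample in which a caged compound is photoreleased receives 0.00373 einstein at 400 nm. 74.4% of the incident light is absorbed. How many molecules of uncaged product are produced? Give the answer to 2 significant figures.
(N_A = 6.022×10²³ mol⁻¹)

Photons absorbed: 0.744 × 0.00373 = 0.002775 mol.
Product: Φ × n_abs = 0.19 × 0.002775 = 5.273×10⁻⁴ mol.
As a count: 5.273×10⁻⁴ × 6.022×10²³ = 3.2×10²⁰.

3.2×10²⁰ molecules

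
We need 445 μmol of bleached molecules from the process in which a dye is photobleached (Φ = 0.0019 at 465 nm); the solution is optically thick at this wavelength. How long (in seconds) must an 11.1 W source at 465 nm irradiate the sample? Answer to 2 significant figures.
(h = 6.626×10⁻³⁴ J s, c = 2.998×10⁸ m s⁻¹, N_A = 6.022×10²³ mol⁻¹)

t ≈ 5400 s

Product: 445 μmol = 4.45×10⁻⁴ mol.
Photons that must be absorbed: 4.45×10⁻⁴ / 0.0019 = 0.2342 mol.
Photon energy: hc/λ = 4.272×10⁻¹⁹ J; per mole, 2.573×10⁵ J mol⁻¹.
Energy required: 0.2342 × 2.573×10⁵ = 6.026×10⁴ J.
Time: 6.026×10⁴ J / 11.1 W = 5400 s.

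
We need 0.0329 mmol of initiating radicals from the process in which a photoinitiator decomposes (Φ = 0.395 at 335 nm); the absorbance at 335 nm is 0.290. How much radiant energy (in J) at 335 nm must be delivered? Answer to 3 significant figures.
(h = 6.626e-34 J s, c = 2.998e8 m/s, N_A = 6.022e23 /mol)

Product: 0.0329 mmol = 3.29e-5 mol.
Photons that must be absorbed: 3.29e-5 / 0.395 = 8.329e-5 mol.
Fraction absorbed: 1 − 10^(−0.290) = 0.4871.
Incident photons needed: 8.329e-5 / 0.4871 = 1.710e-4 mol.
Photon energy: hc/λ = 5.930e-19 J; per mole, 3.571e5 J mol⁻¹.
Energy required: 1.710e-4 × 3.571e5 = 61.1 J.

61.1 J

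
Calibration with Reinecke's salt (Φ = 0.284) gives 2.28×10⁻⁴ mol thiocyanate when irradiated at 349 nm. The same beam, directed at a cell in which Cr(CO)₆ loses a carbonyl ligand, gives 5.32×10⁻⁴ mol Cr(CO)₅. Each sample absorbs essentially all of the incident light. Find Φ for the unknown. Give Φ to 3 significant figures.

Φ = 0.663

Photons absorbed by the actinometer: 2.28×10⁻⁴ / 0.284 = 8.028×10⁻⁴ mol.
Φ(unknown) = 5.32×10⁻⁴ / 8.028×10⁻⁴ = 0.663.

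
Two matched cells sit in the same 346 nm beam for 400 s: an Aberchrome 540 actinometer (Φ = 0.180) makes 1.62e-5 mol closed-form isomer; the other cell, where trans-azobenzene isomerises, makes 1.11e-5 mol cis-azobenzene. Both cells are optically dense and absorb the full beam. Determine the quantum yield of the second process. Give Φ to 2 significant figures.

Photons absorbed by the actinometer: 1.62e-5 / 0.180 = 9.000e-5 mol.
Φ(unknown) = 1.11e-5 / 9.000e-5 = 0.12.

Φ = 0.12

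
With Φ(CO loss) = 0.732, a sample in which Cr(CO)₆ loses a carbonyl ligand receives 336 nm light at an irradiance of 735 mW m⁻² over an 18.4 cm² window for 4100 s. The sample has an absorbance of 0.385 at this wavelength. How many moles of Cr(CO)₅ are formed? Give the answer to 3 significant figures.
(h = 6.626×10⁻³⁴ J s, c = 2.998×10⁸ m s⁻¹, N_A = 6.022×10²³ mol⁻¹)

6.70×10⁻⁶ mol

Photon energy at 336 nm: hc/λ = (6.626×10⁻³⁴)(2.998×10⁸)/(336×10⁻⁹) = 5.912×10⁻¹⁹ J.
Energy delivered: (735 mW m⁻²)(18.4×10⁻⁴ m²)(4100 s) = 5.545 J.
Photons incident: 5.545 / 5.912×10⁻¹⁹ = 9.379×10¹⁸, i.e. 9.379×10¹⁸/6.022×10²³ = 1.557×10⁻⁵ mol.
Fraction absorbed: 1 − 10^(−0.385) = 0.5879.
Photons absorbed: 0.5879 × 1.557×10⁻⁵ = 9.154×10⁻⁶ mol.
Product: Φ × n_abs = 0.732 × 9.154×10⁻⁶ = 6.701×10⁻⁶ mol.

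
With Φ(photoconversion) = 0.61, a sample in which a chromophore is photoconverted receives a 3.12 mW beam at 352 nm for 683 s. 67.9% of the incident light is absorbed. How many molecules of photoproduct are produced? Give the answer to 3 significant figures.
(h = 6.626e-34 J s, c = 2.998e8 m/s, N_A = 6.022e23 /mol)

Photon energy at 352 nm: hc/λ = (6.626e-34)(2.998e8)/(352e-9) = 5.643e-19 J.
Energy delivered: (3.12 mW)(683 s) = 2.131 J.
Photons incident: 2.131 / 5.643e-19 = 3.776e18, i.e. 3.776e18/6.022e23 = 6.270e-6 mol.
Photons absorbed: 0.679 × 6.270e-6 = 4.257e-6 mol.
Product: Φ × n_abs = 0.61 × 4.257e-6 = 2.597e-6 mol.
As a count: 2.597e-6 × 6.022e23 = 1.56e18.

1.56e18 molecules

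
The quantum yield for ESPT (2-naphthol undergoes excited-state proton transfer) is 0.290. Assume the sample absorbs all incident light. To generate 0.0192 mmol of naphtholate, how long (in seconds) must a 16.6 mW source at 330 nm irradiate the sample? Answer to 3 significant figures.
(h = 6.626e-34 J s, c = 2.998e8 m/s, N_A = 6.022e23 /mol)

t ≈ 1450 s

Product: 0.0192 mmol = 1.92e-5 mol.
Photons that must be absorbed: 1.92e-5 / 0.290 = 6.621e-5 mol.
Photon energy: hc/λ = 6.020e-19 J; per mole, 3.625e5 J mol⁻¹.
Energy required: 6.621e-5 × 3.625e5 = 24.00 J.
Time: 24.00 J / 0.0166 W = 1450 s.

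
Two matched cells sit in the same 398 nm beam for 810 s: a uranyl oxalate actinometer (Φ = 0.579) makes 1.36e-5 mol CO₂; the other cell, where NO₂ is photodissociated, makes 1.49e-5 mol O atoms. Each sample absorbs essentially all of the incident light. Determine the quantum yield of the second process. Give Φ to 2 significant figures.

Φ = 0.63

Photons absorbed by the actinometer: 1.36e-5 / 0.579 = 2.349e-5 mol.
Φ(unknown) = 1.49e-5 / 2.349e-5 = 0.63.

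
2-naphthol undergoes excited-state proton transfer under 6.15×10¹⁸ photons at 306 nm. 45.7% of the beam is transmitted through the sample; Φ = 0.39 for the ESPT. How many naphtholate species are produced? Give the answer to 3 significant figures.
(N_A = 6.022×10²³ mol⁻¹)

1.30×10¹⁸ species

Moles of photons: 6.15×10¹⁸ / 6.022×10²³ = 1.021×10⁻⁵ mol.
Fraction absorbed: 1 − 45.7/100 = 0.5430.
Photons absorbed: 0.5430 × 1.021×10⁻⁵ = 5.544×10⁻⁶ mol.
Product: Φ × n_abs = 0.39 × 5.544×10⁻⁶ = 2.162×10⁻⁶ mol.
As a count: 2.162×10⁻⁶ × 6.022×10²³ = 1.30×10¹⁸.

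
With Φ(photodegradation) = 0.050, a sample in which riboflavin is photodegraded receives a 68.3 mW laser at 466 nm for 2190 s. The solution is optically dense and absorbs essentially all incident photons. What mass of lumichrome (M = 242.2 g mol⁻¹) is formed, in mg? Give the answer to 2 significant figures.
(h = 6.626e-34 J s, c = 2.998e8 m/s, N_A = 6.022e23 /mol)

7.1 mg

Photon energy at 466 nm: hc/λ = (6.626e-34)(2.998e8)/(466e-9) = 4.263e-19 J.
Energy delivered: (68.3 mW)(2190 s) = 149.6 J.
Photons incident: 149.6 / 4.263e-19 = 3.509e20, i.e. 3.509e20/6.022e23 = 5.827e-4 mol.
Product: Φ × n_abs = 0.050 × 5.827e-4 = 2.914e-5 mol.
Mass: 2.914e-5 × 242.2 = 0.007058 g = 7.1 mg.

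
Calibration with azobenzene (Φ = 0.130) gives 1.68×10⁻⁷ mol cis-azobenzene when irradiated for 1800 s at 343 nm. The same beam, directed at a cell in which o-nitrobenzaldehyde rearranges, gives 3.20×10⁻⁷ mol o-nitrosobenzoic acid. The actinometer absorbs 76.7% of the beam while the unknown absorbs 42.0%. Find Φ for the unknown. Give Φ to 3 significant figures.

Φ = 0.452

Photons absorbed by the actinometer: 1.68×10⁻⁷ / 0.130 = 1.292×10⁻⁶ mol.
Incident flux: 1.292×10⁻⁶ / 0.767 = 1.684×10⁻⁶ einstein.
Absorbed by unknown: 0.420 × 1.684×10⁻⁶ = 7.073×10⁻⁷ mol.
Φ(unknown) = 3.20×10⁻⁷ / 7.073×10⁻⁷ = 0.452.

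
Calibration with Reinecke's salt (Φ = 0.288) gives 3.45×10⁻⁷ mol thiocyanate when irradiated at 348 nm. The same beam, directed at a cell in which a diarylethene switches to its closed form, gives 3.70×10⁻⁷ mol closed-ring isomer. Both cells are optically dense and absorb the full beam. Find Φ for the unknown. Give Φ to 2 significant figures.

Φ = 0.31

Photons absorbed by the actinometer: 3.45×10⁻⁷ / 0.288 = 1.198×10⁻⁶ mol.
Φ(unknown) = 3.70×10⁻⁷ / 1.198×10⁻⁶ = 0.31.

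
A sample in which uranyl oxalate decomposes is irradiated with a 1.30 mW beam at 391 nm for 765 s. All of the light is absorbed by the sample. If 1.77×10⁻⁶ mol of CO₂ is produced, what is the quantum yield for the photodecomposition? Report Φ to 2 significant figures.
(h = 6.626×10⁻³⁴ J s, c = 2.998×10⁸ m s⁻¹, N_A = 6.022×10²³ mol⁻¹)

Photon energy at 391 nm: hc/λ = (6.626×10⁻³⁴)(2.998×10⁸)/(391×10⁻⁹) = 5.080×10⁻¹⁹ J.
Energy delivered: (1.30 mW)(765 s) = 0.9945 J.
Photons incident: 0.9945 / 5.080×10⁻¹⁹ = 1.958×10¹⁸, i.e. 1.958×10¹⁸/6.022×10²³ = 3.251×10⁻⁶ mol.
Φ = 1.77×10⁻⁶ mol / 3.251×10⁻⁶ mol photons = 0.54.

Φ = 0.54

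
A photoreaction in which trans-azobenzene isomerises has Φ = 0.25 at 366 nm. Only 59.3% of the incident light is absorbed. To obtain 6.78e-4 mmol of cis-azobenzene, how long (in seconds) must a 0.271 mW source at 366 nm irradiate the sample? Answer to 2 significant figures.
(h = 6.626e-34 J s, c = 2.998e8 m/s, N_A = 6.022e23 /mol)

Product: 6.78e-4 mmol = 6.78e-7 mol.
Photons that must be absorbed: 6.78e-7 / 0.25 = 2.712e-6 mol.
Incident photons needed: 2.712e-6 / 0.593 = 4.573e-6 mol.
Photon energy: hc/λ = 5.428e-19 J; per mole, 3.269e5 J mol⁻¹.
Energy required: 4.573e-6 × 3.269e5 = 1.495 J.
Time: 1.495 J / 0.000271 W = 5500 s.

t ≈ 5500 s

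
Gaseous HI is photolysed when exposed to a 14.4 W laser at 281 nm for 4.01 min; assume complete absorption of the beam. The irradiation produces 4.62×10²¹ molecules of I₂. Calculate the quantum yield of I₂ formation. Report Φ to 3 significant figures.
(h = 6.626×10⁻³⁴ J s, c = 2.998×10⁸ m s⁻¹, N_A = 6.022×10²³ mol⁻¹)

Φ = 0.943

Product: 4.62×10²¹ / 6.022×10²³ = 0.007672 mol.
Photon energy at 281 nm: hc/λ = (6.626×10⁻³⁴)(2.998×10⁸)/(281×10⁻⁹) = 7.069×10⁻¹⁹ J.
Energy delivered: (14.4 W)(240.6 s) = 3465 J.
Photons incident: 3465 / 7.069×10⁻¹⁹ = 4.902×10²¹, i.e. 4.902×10²¹/6.022×10²³ = 0.008140 mol.
Φ = 0.007672 mol / 0.008140 mol photons = 0.943.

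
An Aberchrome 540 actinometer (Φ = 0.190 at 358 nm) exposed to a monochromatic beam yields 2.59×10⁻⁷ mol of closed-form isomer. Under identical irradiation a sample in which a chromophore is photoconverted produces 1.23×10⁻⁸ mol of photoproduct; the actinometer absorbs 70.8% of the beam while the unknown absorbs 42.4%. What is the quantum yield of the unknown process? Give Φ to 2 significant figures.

Φ = 0.015

Photons absorbed by the actinometer: 2.59×10⁻⁷ / 0.190 = 1.363×10⁻⁶ mol.
Incident flux: 1.363×10⁻⁶ / 0.708 = 1.925×10⁻⁶ einstein.
Absorbed by unknown: 0.424 × 1.925×10⁻⁶ = 8.162×10⁻⁷ mol.
Φ(unknown) = 1.23×10⁻⁸ / 8.162×10⁻⁷ = 0.015.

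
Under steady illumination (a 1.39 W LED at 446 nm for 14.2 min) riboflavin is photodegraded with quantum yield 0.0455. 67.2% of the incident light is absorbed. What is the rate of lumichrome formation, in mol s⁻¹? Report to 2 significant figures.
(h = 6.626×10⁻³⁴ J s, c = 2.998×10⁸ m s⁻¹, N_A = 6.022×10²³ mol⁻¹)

Photon energy at 446 nm: hc/λ = (6.626×10⁻³⁴)(2.998×10⁸)/(446×10⁻⁹) = 4.454×10⁻¹⁹ J.
Energy delivered: (1.39 W)(852 s) = 1184 J.
Photons incident: 1184 / 4.454×10⁻¹⁹ = 2.658×10²¹, i.e. 2.658×10²¹/6.022×10²³ = 0.004414 mol.
Photons absorbed: 0.672 × 0.004414 = 0.002966 mol.
Product formed: 0.0455 × 0.002966 = 1.350×10⁻⁴ mol.
Rate: 1.350×10⁻⁴ / 852 s = 1.6×10⁻⁷ mol s⁻¹.

1.6×10⁻⁷ mol s⁻¹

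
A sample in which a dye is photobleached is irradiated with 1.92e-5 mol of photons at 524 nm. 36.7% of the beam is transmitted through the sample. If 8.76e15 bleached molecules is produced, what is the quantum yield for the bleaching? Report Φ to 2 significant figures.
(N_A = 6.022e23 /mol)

Φ = 0.0012

Product: 8.76e15 / 6.022e23 = 1.455e-8 mol.
Fraction absorbed: 1 − 36.7/100 = 0.6330.
Photons absorbed: 0.6330 × 1.92e-5 = 1.215e-5 mol.
Φ = 1.455e-8 mol / 1.215e-5 mol photons = 0.0012.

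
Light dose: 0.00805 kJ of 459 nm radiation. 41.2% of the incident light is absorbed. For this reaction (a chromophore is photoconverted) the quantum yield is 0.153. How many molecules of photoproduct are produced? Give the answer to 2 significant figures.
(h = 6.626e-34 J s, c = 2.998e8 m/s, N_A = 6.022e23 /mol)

Photon energy at 459 nm: hc/λ = (6.626e-34)(2.998e8)/(459e-9) = 4.328e-19 J.
Incident energy: 0.00805 kJ = 8.05 J.
Photons incident: 8.05 / 4.328e-19 = 1.860e19, i.e. 1.860e19/6.022e23 = 3.089e-5 mol.
Photons absorbed: 0.412 × 3.089e-5 = 1.273e-5 mol.
Product: Φ × n_abs = 0.153 × 1.273e-5 = 1.948e-6 mol.
As a count: 1.948e-6 × 6.022e23 = 1.2e18.

1.2e18 molecules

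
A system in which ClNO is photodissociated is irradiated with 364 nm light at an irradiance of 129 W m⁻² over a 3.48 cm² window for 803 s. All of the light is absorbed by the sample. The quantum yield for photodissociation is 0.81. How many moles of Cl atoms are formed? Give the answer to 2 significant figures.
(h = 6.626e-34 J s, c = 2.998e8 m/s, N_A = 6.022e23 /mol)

8.9e-5 mol

Photon energy at 364 nm: hc/λ = (6.626e-34)(2.998e8)/(364e-9) = 5.457e-19 J.
Energy delivered: (129 W m⁻²)(3.48e-4 m²)(803 s) = 36.05 J.
Photons incident: 36.05 / 5.457e-19 = 6.606e19, i.e. 6.606e19/6.022e23 = 1.097e-4 mol.
Product: Φ × n_abs = 0.81 × 1.097e-4 = 8.886e-5 mol.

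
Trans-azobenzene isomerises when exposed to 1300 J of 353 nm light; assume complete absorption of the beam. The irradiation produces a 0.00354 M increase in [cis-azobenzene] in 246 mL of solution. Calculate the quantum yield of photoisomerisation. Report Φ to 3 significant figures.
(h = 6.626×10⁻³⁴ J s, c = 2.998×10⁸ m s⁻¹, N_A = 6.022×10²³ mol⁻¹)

Φ = 0.227

Product: (0.00354 M)(0.246 L) = 8.708×10⁻⁴ mol.
Photon energy at 353 nm: hc/λ = (6.626×10⁻³⁴)(2.998×10⁸)/(353×10⁻⁹) = 5.627×10⁻¹⁹ J.
Photons incident: 1300 / 5.627×10⁻¹⁹ = 2.310×10²¹, i.e. 2.310×10²¹/6.022×10²³ = 0.003836 mol.
Φ = 8.708×10⁻⁴ mol / 0.003836 mol photons = 0.227.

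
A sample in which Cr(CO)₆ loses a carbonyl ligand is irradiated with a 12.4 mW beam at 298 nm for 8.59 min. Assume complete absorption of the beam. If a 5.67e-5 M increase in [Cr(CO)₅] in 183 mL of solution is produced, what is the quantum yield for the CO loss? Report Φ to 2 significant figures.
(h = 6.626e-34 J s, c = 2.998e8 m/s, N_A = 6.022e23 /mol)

Product: (5.67e-5 M)(0.183 L) = 1.038e-5 mol.
Photon energy at 298 nm: hc/λ = (6.626e-34)(2.998e8)/(298e-9) = 6.666e-19 J.
Energy delivered: (12.4 mW)(515.4 s) = 6.391 J.
Photons incident: 6.391 / 6.666e-19 = 9.587e18, i.e. 9.587e18/6.022e23 = 1.592e-5 mol.
Φ = 1.038e-5 mol / 1.592e-5 mol photons = 0.65.

Φ = 0.65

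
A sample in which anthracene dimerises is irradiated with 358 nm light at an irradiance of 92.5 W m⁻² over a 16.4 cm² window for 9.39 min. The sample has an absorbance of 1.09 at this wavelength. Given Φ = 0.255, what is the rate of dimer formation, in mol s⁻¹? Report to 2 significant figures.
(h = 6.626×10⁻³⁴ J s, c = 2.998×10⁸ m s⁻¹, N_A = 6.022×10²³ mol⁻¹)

Photon energy at 358 nm: hc/λ = (6.626×10⁻³⁴)(2.998×10⁸)/(358×10⁻⁹) = 5.549×10⁻¹⁹ J.
Energy delivered: (92.5 W m⁻²)(16.4×10⁻⁴ m²)(563.4 s) = 85.47 J.
Photons incident: 85.47 / 5.549×10⁻¹⁹ = 1.540×10²⁰, i.e. 1.540×10²⁰/6.022×10²³ = 2.557×10⁻⁴ mol.
Fraction absorbed: 1 − 10^(−1.09) = 0.9187.
Photons absorbed: 0.9187 × 2.557×10⁻⁴ = 2.349×10⁻⁴ mol.
Product formed: 0.255 × 2.349×10⁻⁴ = 5.990×10⁻⁵ mol.
Rate: 5.990×10⁻⁵ / 563.4 s = 1.1×10⁻⁷ mol s⁻¹.

1.1×10⁻⁷ mol s⁻¹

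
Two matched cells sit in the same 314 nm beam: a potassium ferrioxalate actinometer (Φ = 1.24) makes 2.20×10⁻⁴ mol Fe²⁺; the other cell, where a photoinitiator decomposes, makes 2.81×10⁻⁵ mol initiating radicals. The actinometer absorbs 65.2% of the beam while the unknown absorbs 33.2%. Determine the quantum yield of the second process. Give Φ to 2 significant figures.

Φ = 0.31

Photons absorbed by the actinometer: 2.20×10⁻⁴ / 1.24 = 1.774×10⁻⁴ mol.
Incident flux: 1.774×10⁻⁴ / 0.652 = 2.721×10⁻⁴ einstein.
Absorbed by unknown: 0.332 × 2.721×10⁻⁴ = 9.034×10⁻⁵ mol.
Φ(unknown) = 2.81×10⁻⁵ / 9.034×10⁻⁵ = 0.31.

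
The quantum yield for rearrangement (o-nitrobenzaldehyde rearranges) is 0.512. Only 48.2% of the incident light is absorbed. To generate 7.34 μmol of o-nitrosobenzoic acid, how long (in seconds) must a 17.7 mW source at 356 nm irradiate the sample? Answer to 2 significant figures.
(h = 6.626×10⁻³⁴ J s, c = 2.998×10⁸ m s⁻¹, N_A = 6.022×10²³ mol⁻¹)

t ≈ 560 s

Product: 7.34 μmol = 7.34×10⁻⁶ mol.
Photons that must be absorbed: 7.34×10⁻⁶ / 0.512 = 1.434×10⁻⁵ mol.
Incident photons needed: 1.434×10⁻⁵ / 0.482 = 2.975×10⁻⁵ mol.
Photon energy: hc/λ = 5.580×10⁻¹⁹ J; per mole, 3.360×10⁵ J mol⁻¹.
Energy required: 2.975×10⁻⁵ × 3.360×10⁵ = 9.996 J.
Time: 9.996 J / 0.0177 W = 560 s.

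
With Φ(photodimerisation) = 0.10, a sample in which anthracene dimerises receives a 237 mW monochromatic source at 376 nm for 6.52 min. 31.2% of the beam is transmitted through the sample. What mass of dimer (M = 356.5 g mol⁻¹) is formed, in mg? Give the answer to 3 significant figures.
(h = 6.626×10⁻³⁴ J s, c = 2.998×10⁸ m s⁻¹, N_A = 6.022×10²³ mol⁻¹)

7.15 mg

Photon energy at 376 nm: hc/λ = (6.626×10⁻³⁴)(2.998×10⁸)/(376×10⁻⁹) = 5.283×10⁻¹⁹ J.
Energy delivered: (237 mW)(391.2 s) = 92.71 J.
Photons incident: 92.71 / 5.283×10⁻¹⁹ = 1.755×10²⁰, i.e. 1.755×10²⁰/6.022×10²³ = 2.914×10⁻⁴ mol.
Fraction absorbed: 1 − 31.2/100 = 0.6880.
Photons absorbed: 0.6880 × 2.914×10⁻⁴ = 2.005×10⁻⁴ mol.
Product: Φ × n_abs = 0.10 × 2.005×10⁻⁴ = 2.005×10⁻⁵ mol.
Mass: 2.005×10⁻⁵ × 356.5 = 0.007148 g = 7.15 mg.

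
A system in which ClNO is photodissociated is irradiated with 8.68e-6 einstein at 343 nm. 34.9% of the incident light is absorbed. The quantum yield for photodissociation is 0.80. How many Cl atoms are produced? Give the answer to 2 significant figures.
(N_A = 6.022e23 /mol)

1.5e18 atoms

Photons absorbed: 0.349 × 8.68e-6 = 3.029e-6 mol.
Product: Φ × n_abs = 0.80 × 3.029e-6 = 2.423e-6 mol.
As a count: 2.423e-6 × 6.022e23 = 1.5e18.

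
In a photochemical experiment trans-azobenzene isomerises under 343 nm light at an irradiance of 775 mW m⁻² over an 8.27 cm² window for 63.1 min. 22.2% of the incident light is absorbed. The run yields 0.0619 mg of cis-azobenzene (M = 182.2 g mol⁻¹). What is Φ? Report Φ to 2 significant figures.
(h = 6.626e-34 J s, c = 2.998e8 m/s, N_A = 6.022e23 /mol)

Φ = 0.22

Product: 0.0619 mg / 182.2 g mol⁻¹ = 3.397e-7 mol.
Photon energy at 343 nm: hc/λ = (6.626e-34)(2.998e8)/(343e-9) = 5.791e-19 J.
Energy delivered: (775 mW m⁻²)(8.27e-4 m²)(3786 s) = 2.427 J.
Photons incident: 2.427 / 5.791e-19 = 4.191e18, i.e. 4.191e18/6.022e23 = 6.959e-6 mol.
Photons absorbed: 0.222 × 6.959e-6 = 1.545e-6 mol.
Φ = 3.397e-7 mol / 1.545e-6 mol photons = 0.22.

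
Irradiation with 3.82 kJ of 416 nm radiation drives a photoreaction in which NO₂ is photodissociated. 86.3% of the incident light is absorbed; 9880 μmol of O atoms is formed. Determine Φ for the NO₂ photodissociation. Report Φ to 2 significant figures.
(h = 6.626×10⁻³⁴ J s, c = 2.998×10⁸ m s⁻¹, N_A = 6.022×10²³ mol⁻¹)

Φ = 0.86

Product: 9880 μmol = 0.00988 mol.
Photon energy at 416 nm: hc/λ = (6.626×10⁻³⁴)(2.998×10⁸)/(416×10⁻⁹) = 4.775×10⁻¹⁹ J.
Incident energy: 3.82 kJ = 3820 J.
Photons incident: 3820 / 4.775×10⁻¹⁹ = 8.000×10²¹, i.e. 8.000×10²¹/6.022×10²³ = 0.01328 mol.
Photons absorbed: 0.863 × 0.01328 = 0.01146 mol.
Φ = 0.00988 mol / 0.01146 mol photons = 0.86.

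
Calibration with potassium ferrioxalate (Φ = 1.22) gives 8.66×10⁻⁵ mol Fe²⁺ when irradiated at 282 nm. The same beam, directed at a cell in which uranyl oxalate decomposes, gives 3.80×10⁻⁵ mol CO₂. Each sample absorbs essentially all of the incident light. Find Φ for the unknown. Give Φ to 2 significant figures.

Photons absorbed by the actinometer: 8.66×10⁻⁵ / 1.22 = 7.098×10⁻⁵ mol.
Φ(unknown) = 3.80×10⁻⁵ / 7.098×10⁻⁵ = 0.54.

Φ = 0.54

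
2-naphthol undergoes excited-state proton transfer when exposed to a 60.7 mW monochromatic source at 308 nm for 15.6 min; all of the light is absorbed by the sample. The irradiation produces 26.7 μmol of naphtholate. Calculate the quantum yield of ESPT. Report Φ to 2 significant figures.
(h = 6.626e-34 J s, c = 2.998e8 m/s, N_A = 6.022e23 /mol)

Φ = 0.18

Product: 26.7 μmol = 2.67e-5 mol.
Photon energy at 308 nm: hc/λ = (6.626e-34)(2.998e8)/(308e-9) = 6.450e-19 J.
Energy delivered: (60.7 mW)(936 s) = 56.82 J.
Photons incident: 56.82 / 6.450e-19 = 8.809e19, i.e. 8.809e19/6.022e23 = 1.463e-4 mol.
Φ = 2.67e-5 mol / 1.463e-4 mol photons = 0.18.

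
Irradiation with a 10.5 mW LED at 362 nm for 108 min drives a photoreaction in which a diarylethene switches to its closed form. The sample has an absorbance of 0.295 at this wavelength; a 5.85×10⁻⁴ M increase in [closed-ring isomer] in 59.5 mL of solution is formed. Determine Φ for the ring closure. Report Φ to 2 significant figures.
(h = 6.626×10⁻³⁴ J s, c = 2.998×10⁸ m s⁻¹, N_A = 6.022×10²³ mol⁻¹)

Product: (5.85×10⁻⁴ M)(0.0595 L) = 3.481×10⁻⁵ mol.
Photon energy at 362 nm: hc/λ = (6.626×10⁻³⁴)(2.998×10⁸)/(362×10⁻⁹) = 5.487×10⁻¹⁹ J.
Energy delivered: (10.5 mW)(6480 s) = 68.04 J.
Photons incident: 68.04 / 5.487×10⁻¹⁹ = 1.240×10²⁰, i.e. 1.240×10²⁰/6.022×10²³ = 2.059×10⁻⁴ mol.
Fraction absorbed: 1 − 10^(−0.295) = 0.4930.
Photons absorbed: 0.4930 × 2.059×10⁻⁴ = 1.015×10⁻⁴ mol.
Φ = 3.481×10⁻⁵ mol / 1.015×10⁻⁴ mol photons = 0.34.

Φ = 0.34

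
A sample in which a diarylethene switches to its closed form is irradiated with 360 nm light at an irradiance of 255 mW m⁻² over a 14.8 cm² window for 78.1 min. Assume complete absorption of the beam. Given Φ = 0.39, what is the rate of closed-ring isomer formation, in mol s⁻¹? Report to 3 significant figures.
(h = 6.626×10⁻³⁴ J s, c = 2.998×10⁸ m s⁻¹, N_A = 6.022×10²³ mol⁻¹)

4.43×10⁻¹⁰ mol s⁻¹

Photon energy at 360 nm: hc/λ = (6.626×10⁻³⁴)(2.998×10⁸)/(360×10⁻⁹) = 5.518×10⁻¹⁹ J.
Energy delivered: (255 mW m⁻²)(14.8×10⁻⁴ m²)(4686 s) = 1.768 J.
Photons incident: 1.768 / 5.518×10⁻¹⁹ = 3.204×10¹⁸, i.e. 3.204×10¹⁸/6.022×10²³ = 5.320×10⁻⁶ mol.
Product formed: 0.39 × 5.320×10⁻⁶ = 2.075×10⁻⁶ mol.
Rate: 2.075×10⁻⁶ / 4686 s = 4.43×10⁻¹⁰ mol s⁻¹.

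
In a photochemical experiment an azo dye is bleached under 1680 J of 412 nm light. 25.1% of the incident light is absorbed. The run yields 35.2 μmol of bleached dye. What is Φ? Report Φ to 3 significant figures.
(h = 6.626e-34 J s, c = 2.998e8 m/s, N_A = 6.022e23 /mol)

Product: 35.2 μmol = 3.52e-5 mol.
Photon energy at 412 nm: hc/λ = (6.626e-34)(2.998e8)/(412e-9) = 4.822e-19 J.
Photons incident: 1680 / 4.822e-19 = 3.484e21, i.e. 3.484e21/6.022e23 = 0.005785 mol.
Photons absorbed: 0.251 × 0.005785 = 0.001452 mol.
Φ = 3.52e-5 mol / 0.001452 mol photons = 0.0242.

Φ = 0.0242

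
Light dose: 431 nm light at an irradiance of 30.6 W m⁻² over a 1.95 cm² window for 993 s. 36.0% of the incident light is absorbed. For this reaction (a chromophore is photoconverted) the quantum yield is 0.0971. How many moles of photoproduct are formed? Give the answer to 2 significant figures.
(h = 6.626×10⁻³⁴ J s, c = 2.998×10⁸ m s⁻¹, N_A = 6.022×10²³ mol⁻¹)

7.5×10⁻⁷ mol

Photon energy at 431 nm: hc/λ = (6.626×10⁻³⁴)(2.998×10⁸)/(431×10⁻⁹) = 4.609×10⁻¹⁹ J.
Energy delivered: (30.6 W m⁻²)(1.95×10⁻⁴ m²)(993 s) = 5.925 J.
Photons incident: 5.925 / 4.609×10⁻¹⁹ = 1.286×10¹⁹, i.e. 1.286×10¹⁹/6.022×10²³ = 2.136×10⁻⁵ mol.
Photons absorbed: 0.360 × 2.136×10⁻⁵ = 7.690×10⁻⁶ mol.
Product: Φ × n_abs = 0.0971 × 7.690×10⁻⁶ = 7.467×10⁻⁷ mol.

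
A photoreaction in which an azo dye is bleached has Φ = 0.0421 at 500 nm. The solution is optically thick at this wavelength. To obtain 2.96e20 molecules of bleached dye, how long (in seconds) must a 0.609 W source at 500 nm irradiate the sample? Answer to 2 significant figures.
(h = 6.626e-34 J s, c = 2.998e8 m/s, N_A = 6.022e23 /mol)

Product: 2.96e20 / 6.022e23 = 4.915e-4 mol.
Photons that must be absorbed: 4.915e-4 / 0.0421 = 0.01167 mol.
Photon energy: hc/λ = 3.973e-19 J; per mole, 2.393e5 J mol⁻¹.
Energy required: 0.01167 × 2.393e5 = 2793 J.
Time: 2793 J / 0.609 W = 4600 s.

t ≈ 4600 s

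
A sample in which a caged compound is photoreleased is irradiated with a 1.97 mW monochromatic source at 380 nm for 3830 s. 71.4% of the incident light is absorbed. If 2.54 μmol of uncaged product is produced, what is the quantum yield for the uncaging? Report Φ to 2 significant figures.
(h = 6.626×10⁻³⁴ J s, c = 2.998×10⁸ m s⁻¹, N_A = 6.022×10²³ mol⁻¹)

Product: 2.54 μmol = 2.54×10⁻⁶ mol.
Photon energy at 380 nm: hc/λ = (6.626×10⁻³⁴)(2.998×10⁸)/(380×10⁻⁹) = 5.228×10⁻¹⁹ J.
Energy delivered: (1.97 mW)(3830 s) = 7.545 J.
Photons incident: 7.545 / 5.228×10⁻¹⁹ = 1.443×10¹⁹, i.e. 1.443×10¹⁹/6.022×10²³ = 2.396×10⁻⁵ mol.
Photons absorbed: 0.714 × 2.396×10⁻⁵ = 1.711×10⁻⁵ mol.
Φ = 2.54×10⁻⁶ mol / 1.711×10⁻⁵ mol photons = 0.15.

Φ = 0.15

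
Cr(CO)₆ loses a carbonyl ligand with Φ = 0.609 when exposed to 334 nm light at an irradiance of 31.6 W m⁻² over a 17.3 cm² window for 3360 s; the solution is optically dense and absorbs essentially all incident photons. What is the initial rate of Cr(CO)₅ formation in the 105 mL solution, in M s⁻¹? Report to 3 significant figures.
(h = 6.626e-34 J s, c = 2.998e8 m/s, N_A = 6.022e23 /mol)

8.85e-7 M s⁻¹

Photon energy at 334 nm: hc/λ = (6.626e-34)(2.998e8)/(334e-9) = 5.948e-19 J.
Energy delivered: (31.6 W m⁻²)(17.3e-4 m²)(3360 s) = 183.7 J.
Photons incident: 183.7 / 5.948e-19 = 3.088e20, i.e. 3.088e20/6.022e23 = 5.128e-4 mol.
Product formed: 0.609 × 5.128e-4 = 3.123e-4 mol.
Rate: 3.123e-4 mol / (3360 s × 0.105 L) = 8.85e-7 M s⁻¹.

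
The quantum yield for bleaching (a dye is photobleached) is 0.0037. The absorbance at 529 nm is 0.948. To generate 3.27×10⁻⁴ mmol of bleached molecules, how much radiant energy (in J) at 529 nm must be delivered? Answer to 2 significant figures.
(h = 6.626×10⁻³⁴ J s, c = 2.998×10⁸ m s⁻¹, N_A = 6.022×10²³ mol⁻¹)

23 J

Product: 3.27×10⁻⁴ mmol = 3.27×10⁻⁷ mol.
Photons that must be absorbed: 3.27×10⁻⁷ / 0.0037 = 8.838×10⁻⁵ mol.
Fraction absorbed: 1 − 10^(−0.948) = 0.8873.
Incident photons needed: 8.838×10⁻⁵ / 0.8873 = 9.961×10⁻⁵ mol.
Photon energy: hc/λ = 3.755×10⁻¹⁹ J; per mole, 2.261×10⁵ J mol⁻¹.
Energy required: 9.961×10⁻⁵ × 2.261×10⁵ = 23 J.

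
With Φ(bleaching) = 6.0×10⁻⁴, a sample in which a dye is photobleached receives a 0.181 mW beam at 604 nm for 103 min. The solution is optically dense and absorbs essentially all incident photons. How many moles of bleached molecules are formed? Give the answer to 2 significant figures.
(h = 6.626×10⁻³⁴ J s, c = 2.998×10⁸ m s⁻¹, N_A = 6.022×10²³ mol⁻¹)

3.4×10⁻⁹ mol

Photon energy at 604 nm: hc/λ = (6.626×10⁻³⁴)(2.998×10⁸)/(604×10⁻⁹) = 3.289×10⁻¹⁹ J.
Energy delivered: (0.181 mW)(6180 s) = 1.119 J.
Photons incident: 1.119 / 3.289×10⁻¹⁹ = 3.402×10¹⁸, i.e. 3.402×10¹⁸/6.022×10²³ = 5.649×10⁻⁶ mol.
Product: Φ × n_abs = 6.0×10⁻⁴ × 5.649×10⁻⁶ = 3.389×10⁻⁹ mol.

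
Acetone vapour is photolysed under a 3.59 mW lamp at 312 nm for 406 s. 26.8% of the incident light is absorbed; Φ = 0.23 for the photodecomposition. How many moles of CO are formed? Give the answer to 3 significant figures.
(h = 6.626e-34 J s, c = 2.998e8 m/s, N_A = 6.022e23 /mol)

Photon energy at 312 nm: hc/λ = (6.626e-34)(2.998e8)/(312e-9) = 6.367e-19 J.
Energy delivered: (3.59 mW)(406 s) = 1.458 J.
Photons incident: 1.458 / 6.367e-19 = 2.290e18, i.e. 2.290e18/6.022e23 = 3.803e-6 mol.
Photons absorbed: 0.268 × 3.803e-6 = 1.019e-6 mol.
Product: Φ × n_abs = 0.23 × 1.019e-6 = 2.344e-7 mol.

2.34e-7 mol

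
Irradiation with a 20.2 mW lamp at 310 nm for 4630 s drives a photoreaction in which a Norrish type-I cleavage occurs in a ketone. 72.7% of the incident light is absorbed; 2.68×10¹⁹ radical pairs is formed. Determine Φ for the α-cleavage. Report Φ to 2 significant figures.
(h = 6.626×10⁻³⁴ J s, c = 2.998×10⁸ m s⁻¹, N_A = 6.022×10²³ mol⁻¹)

Φ = 0.25

Product: 2.68×10¹⁹ / 6.022×10²³ = 4.450×10⁻⁵ mol.
Photon energy at 310 nm: hc/λ = (6.626×10⁻³⁴)(2.998×10⁸)/(310×10⁻⁹) = 6.408×10⁻¹⁹ J.
Energy delivered: (20.2 mW)(4630 s) = 93.53 J.
Photons incident: 93.53 / 6.408×10⁻¹⁹ = 1.460×10²⁰, i.e. 1.460×10²⁰/6.022×10²³ = 2.424×10⁻⁴ mol.
Photons absorbed: 0.727 × 2.424×10⁻⁴ = 1.762×10⁻⁴ mol.
Φ = 4.450×10⁻⁵ mol / 1.762×10⁻⁴ mol photons = 0.25.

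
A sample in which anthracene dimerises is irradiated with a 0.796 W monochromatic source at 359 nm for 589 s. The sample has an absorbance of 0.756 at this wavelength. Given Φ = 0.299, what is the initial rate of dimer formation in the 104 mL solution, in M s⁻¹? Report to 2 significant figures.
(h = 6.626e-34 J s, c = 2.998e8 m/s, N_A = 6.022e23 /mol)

5.7e-6 M s⁻¹

Photon energy at 359 nm: hc/λ = (6.626e-34)(2.998e8)/(359e-9) = 5.533e-19 J.
Energy delivered: (0.796 W)(589 s) = 468.8 J.
Photons incident: 468.8 / 5.533e-19 = 8.473e20, i.e. 8.473e20/6.022e23 = 0.001407 mol.
Fraction absorbed: 1 − 10^(−0.756) = 0.8246.
Photons absorbed: 0.8246 × 0.001407 = 0.001160 mol.
Product formed: 0.299 × 0.001160 = 3.468e-4 mol.
Rate: 3.468e-4 mol / (589 s × 0.104 L) = 5.7e-6 M s⁻¹.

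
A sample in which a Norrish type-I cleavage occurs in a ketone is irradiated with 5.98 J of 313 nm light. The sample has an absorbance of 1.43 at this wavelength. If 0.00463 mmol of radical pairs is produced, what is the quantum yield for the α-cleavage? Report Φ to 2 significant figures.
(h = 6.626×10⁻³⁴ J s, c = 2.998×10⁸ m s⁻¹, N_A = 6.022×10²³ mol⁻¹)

Φ = 0.31

Product: 0.00463 mmol = 4.63×10⁻⁶ mol.
Photon energy at 313 nm: hc/λ = (6.626×10⁻³⁴)(2.998×10⁸)/(313×10⁻⁹) = 6.347×10⁻¹⁹ J.
Photons incident: 5.98 / 6.347×10⁻¹⁹ = 9.422×10¹⁸, i.e. 9.422×10¹⁸/6.022×10²³ = 1.565×10⁻⁵ mol.
Fraction absorbed: 1 − 10^(−1.43) = 0.9628.
Photons absorbed: 0.9628 × 1.565×10⁻⁵ = 1.507×10⁻⁵ mol.
Φ = 4.63×10⁻⁶ mol / 1.507×10⁻⁵ mol photons = 0.31.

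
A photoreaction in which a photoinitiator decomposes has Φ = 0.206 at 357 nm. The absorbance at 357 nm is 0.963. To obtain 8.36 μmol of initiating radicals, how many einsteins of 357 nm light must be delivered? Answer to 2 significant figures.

4.6×10⁻⁵ einstein

Product: 8.36 μmol = 8.36×10⁻⁶ mol.
Photons that must be absorbed: 8.36×10⁻⁶ / 0.206 = 4.058×10⁻⁵ mol.
Fraction absorbed: 1 − 10^(−0.963) = 0.8911.
Incident photons needed: 4.058×10⁻⁵ / 0.8911 = 4.554×10⁻⁵ mol.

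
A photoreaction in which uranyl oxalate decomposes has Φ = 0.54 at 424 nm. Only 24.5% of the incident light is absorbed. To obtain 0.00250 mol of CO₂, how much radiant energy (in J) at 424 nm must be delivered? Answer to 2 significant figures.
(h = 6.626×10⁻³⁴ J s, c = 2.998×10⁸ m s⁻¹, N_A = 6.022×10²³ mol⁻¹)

Photons that must be absorbed: 0.00250 / 0.54 = 0.004630 mol.
Incident photons needed: 0.004630 / 0.245 = 0.01890 mol.
Photon energy: hc/λ = 4.685×10⁻¹⁹ J; per mole, 2.821×10⁵ J mol⁻¹.
Energy required: 0.01890 × 2.821×10⁵ = 5300 J.

5300 J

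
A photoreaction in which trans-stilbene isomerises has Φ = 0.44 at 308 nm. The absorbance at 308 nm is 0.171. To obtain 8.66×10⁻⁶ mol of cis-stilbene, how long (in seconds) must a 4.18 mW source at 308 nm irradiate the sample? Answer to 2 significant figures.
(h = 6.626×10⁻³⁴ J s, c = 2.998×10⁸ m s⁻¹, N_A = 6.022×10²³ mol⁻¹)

t ≈ 5600 s

Photons that must be absorbed: 8.66×10⁻⁶ / 0.44 = 1.968×10⁻⁵ mol.
Fraction absorbed: 1 − 10^(−0.171) = 0.3255.
Incident photons needed: 1.968×10⁻⁵ / 0.3255 = 6.046×10⁻⁵ mol.
Photon energy: hc/λ = 6.450×10⁻¹⁹ J; per mole, 3.884×10⁵ J mol⁻¹.
Energy required: 6.046×10⁻⁵ × 3.884×10⁵ = 23.48 J.
Time: 23.48 J / 0.00418 W = 5600 s.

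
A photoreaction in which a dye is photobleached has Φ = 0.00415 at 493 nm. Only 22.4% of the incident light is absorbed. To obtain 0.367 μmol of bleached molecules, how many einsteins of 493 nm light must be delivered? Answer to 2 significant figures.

3.9×10⁻⁴ einstein

Product: 0.367 μmol = 3.67×10⁻⁷ mol.
Photons that must be absorbed: 3.67×10⁻⁷ / 0.00415 = 8.843×10⁻⁵ mol.
Incident photons needed: 8.843×10⁻⁵ / 0.224 = 3.948×10⁻⁴ mol.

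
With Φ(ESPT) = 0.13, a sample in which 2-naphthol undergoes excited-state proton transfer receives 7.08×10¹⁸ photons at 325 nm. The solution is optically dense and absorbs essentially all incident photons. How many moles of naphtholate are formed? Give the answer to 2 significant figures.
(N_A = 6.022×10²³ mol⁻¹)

1.5×10⁻⁶ mol

Moles of photons: 7.08×10¹⁸ / 6.022×10²³ = 1.176×10⁻⁵ mol.
Product: Φ × n_abs = 0.13 × 1.176×10⁻⁵ = 1.529×10⁻⁶ mol.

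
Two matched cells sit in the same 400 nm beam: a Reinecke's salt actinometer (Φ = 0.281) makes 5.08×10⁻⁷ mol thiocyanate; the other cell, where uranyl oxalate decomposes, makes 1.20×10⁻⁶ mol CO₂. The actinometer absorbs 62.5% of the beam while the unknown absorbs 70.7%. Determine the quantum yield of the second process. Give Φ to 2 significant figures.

Photons absorbed by the actinometer: 5.08×10⁻⁷ / 0.281 = 1.808×10⁻⁶ mol.
Incident flux: 1.808×10⁻⁶ / 0.625 = 2.893×10⁻⁶ einstein.
Absorbed by unknown: 0.707 × 2.893×10⁻⁶ = 2.045×10⁻⁶ mol.
Φ(unknown) = 1.20×10⁻⁶ / 2.045×10⁻⁶ = 0.59.

Φ = 0.59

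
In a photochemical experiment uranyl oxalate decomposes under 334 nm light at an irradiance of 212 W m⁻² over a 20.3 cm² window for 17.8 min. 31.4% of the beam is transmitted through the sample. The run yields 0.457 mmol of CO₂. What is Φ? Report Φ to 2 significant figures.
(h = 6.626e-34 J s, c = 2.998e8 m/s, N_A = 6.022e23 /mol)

Product: 0.457 mmol = 4.57e-4 mol.
Photon energy at 334 nm: hc/λ = (6.626e-34)(2.998e8)/(334e-9) = 5.948e-19 J.
Energy delivered: (212 W m⁻²)(20.3e-4 m²)(1068 s) = 459.6 J.
Photons incident: 459.6 / 5.948e-19 = 7.727e20, i.e. 7.727e20/6.022e23 = 0.001283 mol.
Fraction absorbed: 1 − 31.4/100 = 0.6860.
Photons absorbed: 0.6860 × 0.001283 = 8.801e-4 mol.
Φ = 4.57e-4 mol / 8.801e-4 mol photons = 0.52.

Φ = 0.52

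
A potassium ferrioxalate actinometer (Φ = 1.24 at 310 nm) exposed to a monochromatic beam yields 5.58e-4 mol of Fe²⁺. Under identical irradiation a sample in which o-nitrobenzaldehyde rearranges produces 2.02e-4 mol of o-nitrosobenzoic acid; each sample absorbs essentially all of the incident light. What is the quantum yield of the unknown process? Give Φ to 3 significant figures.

Φ = 0.449

Photons absorbed by the actinometer: 5.58e-4 / 1.24 = 4.500e-4 mol.
Φ(unknown) = 2.02e-4 / 4.500e-4 = 0.449.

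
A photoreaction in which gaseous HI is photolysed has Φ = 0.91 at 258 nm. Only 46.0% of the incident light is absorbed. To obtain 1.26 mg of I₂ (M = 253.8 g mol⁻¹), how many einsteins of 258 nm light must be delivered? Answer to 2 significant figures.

Product: 1.26 mg / 253.8 g mol⁻¹ = 4.965×10⁻⁶ mol.
Photons that must be absorbed: 4.965×10⁻⁶ / 0.91 = 5.456×10⁻⁶ mol.
Incident photons needed: 5.456×10⁻⁶ / 0.460 = 1.186×10⁻⁵ mol.

1.2×10⁻⁵ einstein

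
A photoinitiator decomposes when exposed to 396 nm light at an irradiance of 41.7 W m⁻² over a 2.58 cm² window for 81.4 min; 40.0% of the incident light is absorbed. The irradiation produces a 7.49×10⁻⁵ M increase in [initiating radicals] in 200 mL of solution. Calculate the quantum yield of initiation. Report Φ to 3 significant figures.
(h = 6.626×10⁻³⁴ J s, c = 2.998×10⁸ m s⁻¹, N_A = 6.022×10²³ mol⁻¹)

Φ = 0.215

Product: (7.49×10⁻⁵ M)(0.2 L) = 1.498×10⁻⁵ mol.
Photon energy at 396 nm: hc/λ = (6.626×10⁻³⁴)(2.998×10⁸)/(396×10⁻⁹) = 5.016×10⁻¹⁹ J.
Energy delivered: (41.7 W m⁻²)(2.58×10⁻⁴ m²)(4884 s) = 52.55 J.
Photons incident: 52.55 / 5.016×10⁻¹⁹ = 1.048×10²⁰, i.e. 1.048×10²⁰/6.022×10²³ = 1.740×10⁻⁴ mol.
Photons absorbed: 0.400 × 1.740×10⁻⁴ = 6.960×10⁻⁵ mol.
Φ = 1.498×10⁻⁵ mol / 6.960×10⁻⁵ mol photons = 0.215.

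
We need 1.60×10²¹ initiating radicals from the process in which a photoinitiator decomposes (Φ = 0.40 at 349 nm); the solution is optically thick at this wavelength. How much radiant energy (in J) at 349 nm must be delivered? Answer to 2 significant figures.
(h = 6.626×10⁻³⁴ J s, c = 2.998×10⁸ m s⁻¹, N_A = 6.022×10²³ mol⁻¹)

Product: 1.60×10²¹ / 6.022×10²³ = 0.002657 mol.
Photons that must be absorbed: 0.002657 / 0.40 = 0.006643 mol.
Photon energy: hc/λ = 5.692×10⁻¹⁹ J; per mole, 3.428×10⁵ J mol⁻¹.
Energy required: 0.006643 × 3.428×10⁵ = 2300 J.

2300 J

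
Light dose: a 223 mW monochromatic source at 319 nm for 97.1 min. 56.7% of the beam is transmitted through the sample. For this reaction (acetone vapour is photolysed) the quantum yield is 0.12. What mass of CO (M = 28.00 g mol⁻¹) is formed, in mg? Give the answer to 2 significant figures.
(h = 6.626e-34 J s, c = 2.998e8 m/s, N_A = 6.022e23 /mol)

Photon energy at 319 nm: hc/λ = (6.626e-34)(2.998e8)/(319e-9) = 6.227e-19 J.
Energy delivered: (223 mW)(5826 s) = 1299 J.
Photons incident: 1299 / 6.227e-19 = 2.086e21, i.e. 2.086e21/6.022e23 = 0.003464 mol.
Fraction absorbed: 1 − 56.7/100 = 0.4330.
Photons absorbed: 0.4330 × 0.003464 = 0.001500 mol.
Product: Φ × n_abs = 0.12 × 0.001500 = 1.800e-4 mol.
Mass: 1.800e-4 × 28.00 = 0.005040 g = 5.0 mg.

5.0 mg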